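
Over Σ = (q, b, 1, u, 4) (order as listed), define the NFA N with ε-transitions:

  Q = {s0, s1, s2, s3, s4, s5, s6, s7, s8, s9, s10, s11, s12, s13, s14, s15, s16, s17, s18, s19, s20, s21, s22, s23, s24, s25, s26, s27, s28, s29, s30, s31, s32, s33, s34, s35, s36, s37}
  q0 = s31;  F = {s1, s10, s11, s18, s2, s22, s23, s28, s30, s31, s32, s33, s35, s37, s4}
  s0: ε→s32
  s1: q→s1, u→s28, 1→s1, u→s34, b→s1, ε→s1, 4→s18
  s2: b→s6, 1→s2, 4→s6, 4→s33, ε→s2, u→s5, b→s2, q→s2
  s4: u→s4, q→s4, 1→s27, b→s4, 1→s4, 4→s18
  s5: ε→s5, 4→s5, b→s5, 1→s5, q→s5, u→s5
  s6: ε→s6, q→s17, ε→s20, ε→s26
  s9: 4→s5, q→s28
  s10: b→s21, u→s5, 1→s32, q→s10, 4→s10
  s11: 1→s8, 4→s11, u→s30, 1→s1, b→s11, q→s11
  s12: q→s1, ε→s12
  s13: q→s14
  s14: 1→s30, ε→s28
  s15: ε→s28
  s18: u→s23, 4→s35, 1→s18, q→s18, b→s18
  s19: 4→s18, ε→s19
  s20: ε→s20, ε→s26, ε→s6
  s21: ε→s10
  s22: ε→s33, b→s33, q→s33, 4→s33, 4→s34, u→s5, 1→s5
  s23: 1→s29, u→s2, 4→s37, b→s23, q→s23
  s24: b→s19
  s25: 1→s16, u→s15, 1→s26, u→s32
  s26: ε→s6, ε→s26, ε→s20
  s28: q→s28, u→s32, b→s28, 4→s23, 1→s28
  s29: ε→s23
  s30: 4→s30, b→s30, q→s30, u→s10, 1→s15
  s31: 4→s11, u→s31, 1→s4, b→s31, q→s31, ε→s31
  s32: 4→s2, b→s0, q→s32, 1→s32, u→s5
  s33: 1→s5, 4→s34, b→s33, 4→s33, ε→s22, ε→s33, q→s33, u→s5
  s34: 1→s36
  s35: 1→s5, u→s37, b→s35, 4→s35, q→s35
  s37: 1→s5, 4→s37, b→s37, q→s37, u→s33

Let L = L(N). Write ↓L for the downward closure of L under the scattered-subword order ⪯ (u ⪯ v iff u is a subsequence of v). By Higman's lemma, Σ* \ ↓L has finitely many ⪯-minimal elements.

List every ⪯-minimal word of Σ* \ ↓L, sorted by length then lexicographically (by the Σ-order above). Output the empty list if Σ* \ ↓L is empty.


|Q|=38, |F|=15, |δ|=123 (23 ε).
min D↑ (15 st, q0=0, F={12}): 0:q→0,b→0,1→1,u→0,4→2 1:q→1,b→1,1→1,u→1,4→3 2:q→2,b→2,1→4,u→5,4→2 3:q→3,b→3,1→3,u→6,4→7 4:q→4,b→4,1→4,u→8,4→3 5:q→5,b→5,1→8,u→9,4→5 6:q→6,b→6,1→6,u→10,4→11 7:q→7,b→7,1→12,u→11,4→7 8:q→8,b→8,1→8,u→13,4→6 9:q→9,b→9,1→13,u→12,4→9 10:q→10,b→10,1→10,u→12,4→14 11:q→11,b→11,1→12,u→14,4→11 12:q→12,b→12,1→12,u→12,4→12 13:q→13,b→13,1→13,u→12,4→10 14:q→14,b→14,1→12,u→12,4→14 (ε-aug+det+¬).
'1441': N↓-sim [28, 23, 15, 11, 2] end={s36,s5} rej; 4/4 single-dels accept.
'4uuu': |S_i|=[28, 25, 20, 14, 1] end={s5} rej; 4/4 del acc.
2 words, ⪯-incomp.

A = [1441, 4uuu].


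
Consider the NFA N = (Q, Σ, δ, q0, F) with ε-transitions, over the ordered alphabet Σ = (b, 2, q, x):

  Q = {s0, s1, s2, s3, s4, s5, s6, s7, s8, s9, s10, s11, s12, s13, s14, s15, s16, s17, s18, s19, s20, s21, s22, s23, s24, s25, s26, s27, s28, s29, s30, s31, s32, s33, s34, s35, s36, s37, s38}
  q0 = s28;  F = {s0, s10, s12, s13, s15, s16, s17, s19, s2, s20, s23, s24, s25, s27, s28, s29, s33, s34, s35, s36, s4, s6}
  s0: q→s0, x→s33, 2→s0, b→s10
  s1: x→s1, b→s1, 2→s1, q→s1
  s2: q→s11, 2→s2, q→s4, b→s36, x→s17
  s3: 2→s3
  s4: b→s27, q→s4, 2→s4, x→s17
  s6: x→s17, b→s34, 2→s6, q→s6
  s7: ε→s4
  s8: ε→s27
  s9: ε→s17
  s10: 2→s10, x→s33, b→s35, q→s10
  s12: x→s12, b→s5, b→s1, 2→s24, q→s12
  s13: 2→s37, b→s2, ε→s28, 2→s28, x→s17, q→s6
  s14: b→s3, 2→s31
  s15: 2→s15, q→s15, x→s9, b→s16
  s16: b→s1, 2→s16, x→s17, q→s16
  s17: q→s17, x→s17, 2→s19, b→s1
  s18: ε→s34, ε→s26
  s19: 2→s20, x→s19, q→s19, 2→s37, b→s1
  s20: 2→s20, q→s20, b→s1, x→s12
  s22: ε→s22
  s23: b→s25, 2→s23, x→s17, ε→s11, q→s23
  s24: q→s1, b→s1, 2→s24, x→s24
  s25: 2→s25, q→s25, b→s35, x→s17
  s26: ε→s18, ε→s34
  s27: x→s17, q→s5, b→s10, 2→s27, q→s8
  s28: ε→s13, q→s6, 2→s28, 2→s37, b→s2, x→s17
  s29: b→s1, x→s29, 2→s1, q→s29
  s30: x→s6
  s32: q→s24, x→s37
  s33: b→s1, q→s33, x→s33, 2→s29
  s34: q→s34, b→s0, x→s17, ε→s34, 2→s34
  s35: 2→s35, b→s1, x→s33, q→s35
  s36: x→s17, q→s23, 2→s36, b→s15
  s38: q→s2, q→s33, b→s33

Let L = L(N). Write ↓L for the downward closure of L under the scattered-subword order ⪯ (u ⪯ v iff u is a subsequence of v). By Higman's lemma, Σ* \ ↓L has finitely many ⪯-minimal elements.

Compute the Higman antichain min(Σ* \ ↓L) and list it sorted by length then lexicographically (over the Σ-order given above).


|Q|=39, |F|=22, |δ|=119 (12 ε).
min D↑ (22 st, q0=0, F={7}): 0:b→1,2→0,q→2,x→3 1:b→4,2→1,q→5,x→3 2:b→6,2→2,q→2,x→3 3:b→7,2→8,q→3,x→3 4:b→9,2→4,q→10,x→3 5:b→11,2→5,q→5,x→3 6:b→12,2→6,q→6,x→3 7:b→7,2→7,q→7,x→7 8:b→7,2→13,q→8,x→8 9:b→14,2→9,q→9,x→3 10:b→15,2→10,q→10,x→3 11:b→16,2→11,q→11,x→3 12:b→16,2→12,q→12,x→17 13:b→7,2→13,q→13,x→18 14:b→7,2→14,q→14,x→3 15:b→19,2→15,q→15,x→3 16:b→19,2→16,q→16,x→17 17:b→7,2→20,q→17,x→17 18:b→7,2→21,q→18,x→18 19:b→7,2→19,q→19,x→17 20:b→7,2→7,q→20,x→20 21:b→7,2→21,q→7,x→21 [Hopcroft].
'xb': N↓-sim [28, 11, 2] end={s1,s5} rej; 2/2 del acc.
'bbbbb': |S_i|=[28, 25, 22, 16, 12, 2] end={s1,s5} — reject; 5/5 deletions ∈↓L.
'qbbx22': N↓-sim [28, 24, 18, 7, 3, 2, 1] end={s1} ∉↓L; 6/6 del acc.
'x22x2q': |S_i|=[28, 11, 8, 6, 4, 2, 1] end={s1} — reject; 6/6 deletions ∈↓L.
4 obstructions.

Antichain: [xb, bbbbb, qbbx22, x22x2q].


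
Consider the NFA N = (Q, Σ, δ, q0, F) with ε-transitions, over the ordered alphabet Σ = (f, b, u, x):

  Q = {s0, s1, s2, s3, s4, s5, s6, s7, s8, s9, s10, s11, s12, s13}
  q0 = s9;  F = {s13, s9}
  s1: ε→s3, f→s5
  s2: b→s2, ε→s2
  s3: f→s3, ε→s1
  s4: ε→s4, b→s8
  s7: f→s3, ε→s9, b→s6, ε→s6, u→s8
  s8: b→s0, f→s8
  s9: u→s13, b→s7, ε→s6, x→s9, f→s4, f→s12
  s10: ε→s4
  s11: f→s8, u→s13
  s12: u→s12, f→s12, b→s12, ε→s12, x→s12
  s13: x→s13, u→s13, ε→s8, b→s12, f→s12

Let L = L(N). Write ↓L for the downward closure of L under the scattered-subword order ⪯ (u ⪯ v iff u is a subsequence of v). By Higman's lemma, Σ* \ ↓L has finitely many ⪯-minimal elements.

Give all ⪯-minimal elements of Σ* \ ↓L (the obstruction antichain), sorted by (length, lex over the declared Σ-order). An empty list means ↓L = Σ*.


Antichain: [f, ub].

|Q|=14, |F|=2, |δ|=34 (10 ε).
min D↑ (3 st, q0=0, F={1}): 0:f→1,b→0,u→2,x→0 1:f→1,b→1,u→1,x→1 2:f→1,b→1,u→2,x→2.
'f': |S_i|=[11, 7] end={s0,s1,s12,s3,s4,s5,s8} — reject; 1/1 deletions ∈↓L.
'ub': run [11, 4, 2] end={s0,s12} — reject; 2/2 single-dels accept.
2 words, ⪯-incomp.


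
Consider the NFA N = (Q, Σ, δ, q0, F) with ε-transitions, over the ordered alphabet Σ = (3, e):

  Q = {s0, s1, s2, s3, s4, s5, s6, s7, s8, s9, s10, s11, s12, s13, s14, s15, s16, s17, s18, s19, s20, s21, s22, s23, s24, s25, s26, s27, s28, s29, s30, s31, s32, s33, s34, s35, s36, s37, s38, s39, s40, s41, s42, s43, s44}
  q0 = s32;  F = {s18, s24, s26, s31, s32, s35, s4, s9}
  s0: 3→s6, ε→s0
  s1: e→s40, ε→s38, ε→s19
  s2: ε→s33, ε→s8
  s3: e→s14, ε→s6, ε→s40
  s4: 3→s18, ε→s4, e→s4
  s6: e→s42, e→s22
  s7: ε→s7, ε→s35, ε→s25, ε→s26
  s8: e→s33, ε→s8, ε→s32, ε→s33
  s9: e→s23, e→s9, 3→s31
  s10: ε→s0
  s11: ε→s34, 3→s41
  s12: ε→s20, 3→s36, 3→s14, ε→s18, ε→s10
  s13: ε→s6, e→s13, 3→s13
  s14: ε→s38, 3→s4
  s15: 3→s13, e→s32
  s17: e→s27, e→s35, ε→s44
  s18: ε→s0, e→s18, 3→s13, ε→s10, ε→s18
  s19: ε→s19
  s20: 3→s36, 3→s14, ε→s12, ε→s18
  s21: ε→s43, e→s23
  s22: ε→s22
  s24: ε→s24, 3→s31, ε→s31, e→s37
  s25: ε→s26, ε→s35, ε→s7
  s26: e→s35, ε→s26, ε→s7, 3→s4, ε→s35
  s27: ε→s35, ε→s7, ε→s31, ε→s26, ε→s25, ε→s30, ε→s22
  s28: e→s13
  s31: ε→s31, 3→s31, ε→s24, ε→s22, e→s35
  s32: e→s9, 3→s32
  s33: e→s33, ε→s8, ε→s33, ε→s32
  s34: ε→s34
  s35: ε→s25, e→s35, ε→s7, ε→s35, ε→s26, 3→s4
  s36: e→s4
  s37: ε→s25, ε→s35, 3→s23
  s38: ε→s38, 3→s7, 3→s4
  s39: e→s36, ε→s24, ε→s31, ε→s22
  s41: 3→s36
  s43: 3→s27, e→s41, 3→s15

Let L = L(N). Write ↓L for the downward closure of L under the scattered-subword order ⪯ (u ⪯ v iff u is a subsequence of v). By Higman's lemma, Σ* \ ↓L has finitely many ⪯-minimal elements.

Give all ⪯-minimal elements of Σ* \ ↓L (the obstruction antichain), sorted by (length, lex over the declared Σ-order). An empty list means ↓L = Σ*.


min(Σ*\↓L) = [e3e333].

|Q|=45, |F|=8, |δ|=110 (63 ε).
min D↑ (7 st, q0=0, F={6}): 0:3→0,e→1 1:3→2,e→1 2:3→2,e→3 3:3→4,e→3 4:3→5,e→4 5:3→6,e→5 6:3→6,e→6.
'e3e333': N↓-sim [18, 17, 16, 14, 9, 7, 4] end={s13,s22,s42,s6} ∉↓L; 6/6 deletions ∈↓L.
1 words, ⪯-incomp.


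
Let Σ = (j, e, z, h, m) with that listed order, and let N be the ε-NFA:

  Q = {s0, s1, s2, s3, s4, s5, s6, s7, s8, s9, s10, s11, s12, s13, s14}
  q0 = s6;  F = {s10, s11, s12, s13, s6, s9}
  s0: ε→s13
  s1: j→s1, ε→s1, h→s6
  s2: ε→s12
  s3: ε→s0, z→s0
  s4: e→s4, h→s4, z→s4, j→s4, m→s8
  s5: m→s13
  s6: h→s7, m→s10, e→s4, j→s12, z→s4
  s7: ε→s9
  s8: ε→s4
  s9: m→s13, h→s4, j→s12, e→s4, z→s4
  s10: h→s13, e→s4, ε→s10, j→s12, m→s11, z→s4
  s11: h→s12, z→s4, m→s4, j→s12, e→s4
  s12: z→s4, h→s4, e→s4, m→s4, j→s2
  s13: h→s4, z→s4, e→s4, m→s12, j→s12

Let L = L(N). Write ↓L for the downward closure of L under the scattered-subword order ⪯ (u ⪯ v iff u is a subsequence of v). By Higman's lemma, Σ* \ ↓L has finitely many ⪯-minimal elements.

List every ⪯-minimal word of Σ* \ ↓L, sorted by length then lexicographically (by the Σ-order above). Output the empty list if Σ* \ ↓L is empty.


min(Σ*\↓L) = [e, z, jh, jm, hh, mmm].

|Q|=15, |F|=6, |δ|=46 (7 ε).
min D↑ (7 st, q0=0, F={2}): 0:j→1,e→2,z→2,h→3,m→4 1:j→1,e→2,z→2,h→2,m→2 2:j→2,e→2,z→2,h→2,m→2 3:j→1,e→2,z→2,h→2,m→5 4:j→1,e→2,z→2,h→5,m→6 5:j→1,e→2,z→2,h→2,m→1 6:j→1,e→2,z→2,h→1,m→2.
'e': |S_i|=[10, 2] end={s4,s8} ∉↓L; 1/1 del acc.
'z': N↓-sim [10, 2] end={s4,s8} rej; 1/1 deletions ∈↓L.
'jh': |S_i|=[10, 4, 2] end={s4,s8} ∉↓L; 2/2 single-dels accept.
'jm': |S_i|=[10, 4, 2] end={s4,s8} rej; 2/2 del acc.
'hh': N↓-sim [10, 7, 2] end={s4,s8} — reject; 2/2 del acc.
'mmm': N↓-sim [10, 7, 5, 2] end={s4,s8} ∉↓L; 3/3 del acc.
6 words, ⪯-incomp.


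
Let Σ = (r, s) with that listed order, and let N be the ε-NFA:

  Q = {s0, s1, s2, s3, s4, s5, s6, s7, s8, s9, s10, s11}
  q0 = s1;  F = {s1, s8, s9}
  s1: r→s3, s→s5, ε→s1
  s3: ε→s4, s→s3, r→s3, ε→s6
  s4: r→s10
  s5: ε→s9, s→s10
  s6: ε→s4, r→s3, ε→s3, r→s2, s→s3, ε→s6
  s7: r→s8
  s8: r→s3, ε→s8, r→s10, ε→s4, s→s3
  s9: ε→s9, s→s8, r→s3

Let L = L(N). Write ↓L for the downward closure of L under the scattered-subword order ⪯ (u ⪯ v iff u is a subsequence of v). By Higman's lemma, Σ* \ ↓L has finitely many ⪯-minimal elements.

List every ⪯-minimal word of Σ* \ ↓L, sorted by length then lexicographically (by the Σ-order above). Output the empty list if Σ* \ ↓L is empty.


|Q|=12, |F|=3, |δ|=25 (10 ε).
min D↑ (4 st, q0=0, F={1}): 0:r→1,s→2 1:r→1,s→1 2:r→1,s→3 3:r→1,s→1.
'r': N↓-sim [9, 5] end={s10,s2,s3,s4,s6} — reject; 1/1 del acc.
'sss': N↓-sim [9, 8, 6, 5] end={s10,s2,s3,s4,s6} rej; 3/3 deletions ∈↓L.
2 words, ⪯-incomp.

A = [r, sss].


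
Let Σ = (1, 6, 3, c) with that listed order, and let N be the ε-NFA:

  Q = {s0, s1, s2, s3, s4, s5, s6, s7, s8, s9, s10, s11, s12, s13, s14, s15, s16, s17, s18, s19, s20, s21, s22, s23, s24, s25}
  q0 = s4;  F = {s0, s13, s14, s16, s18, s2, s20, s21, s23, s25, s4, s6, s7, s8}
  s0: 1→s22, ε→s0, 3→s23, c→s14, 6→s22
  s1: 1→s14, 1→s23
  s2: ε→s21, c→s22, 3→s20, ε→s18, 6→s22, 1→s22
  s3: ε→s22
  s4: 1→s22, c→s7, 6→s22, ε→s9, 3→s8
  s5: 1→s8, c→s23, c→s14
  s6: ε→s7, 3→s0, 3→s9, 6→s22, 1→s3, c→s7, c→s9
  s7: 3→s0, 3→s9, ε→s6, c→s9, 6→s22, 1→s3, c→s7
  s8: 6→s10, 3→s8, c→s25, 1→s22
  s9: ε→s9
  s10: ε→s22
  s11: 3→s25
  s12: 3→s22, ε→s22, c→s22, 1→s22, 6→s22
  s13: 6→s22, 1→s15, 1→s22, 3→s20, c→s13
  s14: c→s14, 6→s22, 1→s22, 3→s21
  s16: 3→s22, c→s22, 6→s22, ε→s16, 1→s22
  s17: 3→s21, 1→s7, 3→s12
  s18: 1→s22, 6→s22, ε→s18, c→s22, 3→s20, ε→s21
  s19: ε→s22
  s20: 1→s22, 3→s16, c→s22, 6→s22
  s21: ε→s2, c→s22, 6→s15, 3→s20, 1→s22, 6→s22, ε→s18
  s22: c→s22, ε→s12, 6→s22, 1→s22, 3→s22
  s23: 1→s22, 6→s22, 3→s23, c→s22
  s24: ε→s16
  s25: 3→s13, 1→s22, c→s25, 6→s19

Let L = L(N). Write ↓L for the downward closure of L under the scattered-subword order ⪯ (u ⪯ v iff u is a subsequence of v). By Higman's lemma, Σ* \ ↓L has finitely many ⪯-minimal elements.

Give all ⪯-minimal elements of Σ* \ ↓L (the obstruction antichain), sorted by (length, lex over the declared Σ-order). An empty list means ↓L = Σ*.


|Q|=26, |F|=14, |δ|=97 (18 ε).
min D↑ (12 st, q0=0, F={1}): 0:1→1,6→1,3→2,c→3 1:1→1,6→1,3→1,c→1 2:1→1,6→1,3→2,c→4 3:1→1,6→1,3→5,c→3 4:1→1,6→1,3→6,c→4 5:1→1,6→1,3→7,c→8 6:1→1,6→1,3→9,c→6 7:1→1,6→1,3→7,c→1 8:1→1,6→1,3→10,c→8 9:1→1,6→1,3→11,c→1 10:1→1,6→1,3→9,c→1 11:1→1,6→1,3→1,c→1 [Hopcroft].
'1': run [21, 4] end={s12,s15,s22,s3} — reject; 1/1 single-dels accept.
'6': |S_i|=[21, 5] end={s10,s12,s15,s19,s22} ∉↓L; 1/1 single-dels accept.
'c33c': N↓-sim [21, 18, 13, 9, 2] end={s12,s22} rej; 4/4 single-dels accept.
'3c3333': N↓-sim [21, 17, 12, 9, 4, 3, 2] end={s12,s22} — reject; 6/6 single-dels accept.
4 obstructions.

min(Σ*\↓L) = [1, 6, c33c, 3c3333].


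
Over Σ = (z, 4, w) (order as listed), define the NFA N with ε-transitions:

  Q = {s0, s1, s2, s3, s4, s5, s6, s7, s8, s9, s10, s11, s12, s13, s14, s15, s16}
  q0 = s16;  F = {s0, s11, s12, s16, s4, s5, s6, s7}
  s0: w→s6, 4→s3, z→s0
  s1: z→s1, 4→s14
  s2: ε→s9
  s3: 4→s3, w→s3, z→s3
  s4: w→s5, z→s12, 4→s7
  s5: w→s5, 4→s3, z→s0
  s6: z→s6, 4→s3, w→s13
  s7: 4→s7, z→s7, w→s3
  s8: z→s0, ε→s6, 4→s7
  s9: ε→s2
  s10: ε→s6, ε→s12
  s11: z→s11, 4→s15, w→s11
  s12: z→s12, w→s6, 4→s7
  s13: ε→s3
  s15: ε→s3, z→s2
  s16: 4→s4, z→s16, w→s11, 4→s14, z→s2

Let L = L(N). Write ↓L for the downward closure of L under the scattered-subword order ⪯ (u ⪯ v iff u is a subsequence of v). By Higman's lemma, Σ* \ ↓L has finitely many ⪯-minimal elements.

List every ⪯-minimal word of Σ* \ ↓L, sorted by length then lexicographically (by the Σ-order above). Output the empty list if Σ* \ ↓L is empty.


|Q|=17, |F|=8, |δ|=41 (7 ε).
min D↑ (9 st, q0=0, F={6}): 0:z→0,4→1,w→2 1:z→3,4→4,w→5 2:z→2,4→6,w→2 3:z→3,4→4,w→7 4:z→4,4→4,w→6 5:z→8,4→6,w→5 6:z→6,4→6,w→6 7:z→7,4→6,w→6 8:z→8,4→6,w→7 (ε-aug+det+¬).
'w4': run [14, 9, 4] end={s15,s2,s3,s9} ∉↓L; 2/2 single-dels accept.
'44w': |S_i|=[14, 12, 2, 1] end={s3} rej; 3/3 del acc.
'4zww': N↓-sim [14, 12, 8, 3, 2] end={s13,s3} — reject; 4/4 deletions ∈↓L.
3 obstructions.

Antichain: [w4, 44w, 4zww].


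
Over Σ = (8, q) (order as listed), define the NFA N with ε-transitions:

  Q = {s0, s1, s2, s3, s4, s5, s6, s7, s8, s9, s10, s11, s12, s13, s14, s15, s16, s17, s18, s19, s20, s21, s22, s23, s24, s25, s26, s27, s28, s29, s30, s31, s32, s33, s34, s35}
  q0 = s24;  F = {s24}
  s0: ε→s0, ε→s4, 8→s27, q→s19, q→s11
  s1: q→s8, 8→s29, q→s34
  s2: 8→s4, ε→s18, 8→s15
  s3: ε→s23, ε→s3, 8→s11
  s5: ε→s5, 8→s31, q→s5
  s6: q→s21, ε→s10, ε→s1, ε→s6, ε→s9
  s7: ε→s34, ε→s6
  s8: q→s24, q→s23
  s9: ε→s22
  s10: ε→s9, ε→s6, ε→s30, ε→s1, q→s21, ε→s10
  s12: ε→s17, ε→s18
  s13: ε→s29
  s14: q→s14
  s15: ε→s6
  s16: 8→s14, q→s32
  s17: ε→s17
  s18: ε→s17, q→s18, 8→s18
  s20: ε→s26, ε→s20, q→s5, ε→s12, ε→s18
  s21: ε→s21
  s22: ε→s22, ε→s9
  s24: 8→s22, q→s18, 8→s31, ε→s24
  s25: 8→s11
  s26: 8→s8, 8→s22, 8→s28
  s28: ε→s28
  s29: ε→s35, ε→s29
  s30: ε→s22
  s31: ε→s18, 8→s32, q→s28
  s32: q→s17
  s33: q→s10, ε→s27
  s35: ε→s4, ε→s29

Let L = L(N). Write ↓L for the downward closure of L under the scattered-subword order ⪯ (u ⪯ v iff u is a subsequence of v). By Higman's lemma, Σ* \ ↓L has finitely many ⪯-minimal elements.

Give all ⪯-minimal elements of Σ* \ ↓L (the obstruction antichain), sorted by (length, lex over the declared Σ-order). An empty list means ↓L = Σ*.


|Q|=36, |F|=1, |δ|=72 (40 ε).
min D↑ (2 st, q0=0, F={1}): 0:8→1,q→1 1:8→1,q→1 [Hopcroft].
'8': |S_i|=[8, 7] end={s17,s18,s22,s28,s31,s32,s9} ∉↓L; 1/1 deletions ∈↓L.
'q': N↓-sim [8, 3] end={s17,s18,s28} ∉↓L; 1/1 del acc.
2 words, ⪯-incomp.

min(Σ*\↓L) = [8, q].


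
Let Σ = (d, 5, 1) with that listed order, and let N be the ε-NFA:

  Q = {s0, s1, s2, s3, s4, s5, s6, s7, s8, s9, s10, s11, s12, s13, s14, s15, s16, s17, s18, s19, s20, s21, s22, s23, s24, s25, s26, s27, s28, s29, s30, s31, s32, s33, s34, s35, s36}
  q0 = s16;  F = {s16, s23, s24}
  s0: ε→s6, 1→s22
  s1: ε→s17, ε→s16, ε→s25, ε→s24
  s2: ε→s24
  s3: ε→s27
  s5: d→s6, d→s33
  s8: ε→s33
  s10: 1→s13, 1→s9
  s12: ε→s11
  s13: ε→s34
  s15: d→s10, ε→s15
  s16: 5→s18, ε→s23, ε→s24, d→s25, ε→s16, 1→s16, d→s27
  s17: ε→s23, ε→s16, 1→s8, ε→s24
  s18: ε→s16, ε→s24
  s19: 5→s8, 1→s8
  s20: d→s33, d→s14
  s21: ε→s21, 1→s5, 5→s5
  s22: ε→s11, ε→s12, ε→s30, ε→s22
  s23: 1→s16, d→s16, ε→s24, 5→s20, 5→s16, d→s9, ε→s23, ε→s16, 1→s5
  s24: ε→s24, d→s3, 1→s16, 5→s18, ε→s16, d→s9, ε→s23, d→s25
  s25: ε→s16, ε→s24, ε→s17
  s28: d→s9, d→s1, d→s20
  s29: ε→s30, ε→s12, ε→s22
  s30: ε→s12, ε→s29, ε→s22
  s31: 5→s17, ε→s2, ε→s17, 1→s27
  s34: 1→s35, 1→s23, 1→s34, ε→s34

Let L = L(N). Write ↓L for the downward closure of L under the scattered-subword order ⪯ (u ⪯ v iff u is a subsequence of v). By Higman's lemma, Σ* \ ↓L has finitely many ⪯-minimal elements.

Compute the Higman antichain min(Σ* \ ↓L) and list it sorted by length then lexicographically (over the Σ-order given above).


A = [].

|Q|=37, |F|=3, |δ|=78 (42 ε).
min D↑ (1 st, q0=0, F={}): 0:d→0,5→0,1→0.
L(D↑) = ∅; no obstructions.


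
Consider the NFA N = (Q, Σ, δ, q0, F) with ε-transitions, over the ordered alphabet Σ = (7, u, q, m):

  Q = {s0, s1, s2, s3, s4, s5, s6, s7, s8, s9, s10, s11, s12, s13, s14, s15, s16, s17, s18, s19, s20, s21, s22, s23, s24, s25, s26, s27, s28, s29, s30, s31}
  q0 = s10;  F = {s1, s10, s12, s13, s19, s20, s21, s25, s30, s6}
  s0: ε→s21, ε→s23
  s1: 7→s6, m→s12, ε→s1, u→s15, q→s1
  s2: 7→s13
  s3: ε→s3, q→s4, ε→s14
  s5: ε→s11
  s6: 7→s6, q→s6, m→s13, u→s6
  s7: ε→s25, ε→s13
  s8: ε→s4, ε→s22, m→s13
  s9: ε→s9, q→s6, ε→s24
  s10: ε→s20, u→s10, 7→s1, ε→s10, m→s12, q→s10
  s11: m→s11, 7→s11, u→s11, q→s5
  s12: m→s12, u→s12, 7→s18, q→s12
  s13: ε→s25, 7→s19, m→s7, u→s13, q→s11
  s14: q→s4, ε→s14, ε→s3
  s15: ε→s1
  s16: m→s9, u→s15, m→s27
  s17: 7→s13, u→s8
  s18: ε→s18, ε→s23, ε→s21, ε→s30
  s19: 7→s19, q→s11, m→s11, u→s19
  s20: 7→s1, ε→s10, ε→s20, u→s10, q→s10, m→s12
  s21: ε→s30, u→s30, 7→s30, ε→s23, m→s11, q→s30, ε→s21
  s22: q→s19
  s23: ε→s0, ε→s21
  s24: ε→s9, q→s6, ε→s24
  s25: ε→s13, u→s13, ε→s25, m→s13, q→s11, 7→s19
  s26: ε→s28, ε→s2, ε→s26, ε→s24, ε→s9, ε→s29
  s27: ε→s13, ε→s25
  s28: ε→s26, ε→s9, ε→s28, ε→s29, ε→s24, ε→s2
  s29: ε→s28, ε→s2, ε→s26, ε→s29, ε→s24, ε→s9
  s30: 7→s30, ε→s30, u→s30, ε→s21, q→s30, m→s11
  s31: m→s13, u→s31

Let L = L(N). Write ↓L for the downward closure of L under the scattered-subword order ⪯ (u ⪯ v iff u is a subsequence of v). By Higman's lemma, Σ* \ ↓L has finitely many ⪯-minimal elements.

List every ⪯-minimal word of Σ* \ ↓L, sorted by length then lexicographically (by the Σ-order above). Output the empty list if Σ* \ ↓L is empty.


|Q|=32, |F|=10, |δ|=113 (55 ε).
min D↑ (8 st, q0=0, F={6}): 0:7→1,u→0,q→0,m→2 1:7→3,u→1,q→1,m→2 2:7→4,u→2,q→2,m→2 3:7→3,u→3,q→3,m→5 4:7→4,u→4,q→4,m→6 5:7→7,u→5,q→6,m→5 6:7→6,u→6,q→6,m→6 7:7→7,u→7,q→6,m→6 [Hopcroft].
'm7m': N↓-sim [17, 12, 8, 2] end={s11,s5} ∉↓L; 3/3 del acc.
'77mq': run [17, 15, 12, 6, 2] end={s11,s5} rej; 4/4 single-dels accept.
2 obstructions.

Antichain: [m7m, 77mq].


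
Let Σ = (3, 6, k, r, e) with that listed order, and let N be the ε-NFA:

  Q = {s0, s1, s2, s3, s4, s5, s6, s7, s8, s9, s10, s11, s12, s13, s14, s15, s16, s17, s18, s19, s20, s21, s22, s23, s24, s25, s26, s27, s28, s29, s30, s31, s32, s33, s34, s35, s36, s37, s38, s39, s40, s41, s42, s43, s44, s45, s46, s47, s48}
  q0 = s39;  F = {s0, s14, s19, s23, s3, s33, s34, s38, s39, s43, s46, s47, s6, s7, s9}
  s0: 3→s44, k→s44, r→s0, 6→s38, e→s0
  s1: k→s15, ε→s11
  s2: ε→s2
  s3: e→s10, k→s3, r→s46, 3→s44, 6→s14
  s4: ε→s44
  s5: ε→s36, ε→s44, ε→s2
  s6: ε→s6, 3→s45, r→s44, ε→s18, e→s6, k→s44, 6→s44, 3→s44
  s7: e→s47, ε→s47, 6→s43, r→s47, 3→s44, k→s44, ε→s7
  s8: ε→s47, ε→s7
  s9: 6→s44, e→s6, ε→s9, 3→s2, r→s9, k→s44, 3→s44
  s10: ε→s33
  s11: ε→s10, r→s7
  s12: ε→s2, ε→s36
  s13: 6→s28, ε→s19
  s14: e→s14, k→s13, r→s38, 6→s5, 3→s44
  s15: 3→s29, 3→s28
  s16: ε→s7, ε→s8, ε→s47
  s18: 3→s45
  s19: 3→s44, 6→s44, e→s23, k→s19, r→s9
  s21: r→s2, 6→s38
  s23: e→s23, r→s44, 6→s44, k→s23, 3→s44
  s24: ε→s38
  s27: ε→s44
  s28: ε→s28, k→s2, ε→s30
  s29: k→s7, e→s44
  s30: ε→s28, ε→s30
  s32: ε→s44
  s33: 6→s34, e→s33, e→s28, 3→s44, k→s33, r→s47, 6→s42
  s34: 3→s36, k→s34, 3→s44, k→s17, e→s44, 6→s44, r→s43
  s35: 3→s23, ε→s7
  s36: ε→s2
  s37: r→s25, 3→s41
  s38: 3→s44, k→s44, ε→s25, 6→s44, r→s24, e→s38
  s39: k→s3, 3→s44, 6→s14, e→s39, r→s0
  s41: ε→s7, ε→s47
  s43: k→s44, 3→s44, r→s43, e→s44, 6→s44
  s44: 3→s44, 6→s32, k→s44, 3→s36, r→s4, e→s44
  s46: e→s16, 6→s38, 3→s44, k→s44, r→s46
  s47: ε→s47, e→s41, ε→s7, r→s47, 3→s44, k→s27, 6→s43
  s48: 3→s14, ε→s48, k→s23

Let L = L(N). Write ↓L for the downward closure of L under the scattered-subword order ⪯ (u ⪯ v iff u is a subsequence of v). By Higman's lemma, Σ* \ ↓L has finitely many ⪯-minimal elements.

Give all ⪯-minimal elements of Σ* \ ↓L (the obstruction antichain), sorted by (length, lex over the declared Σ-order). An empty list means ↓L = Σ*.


|Q|=49, |F|=15, |δ|=139 (36 ε).
min D↑ (15 st, q0=0, F={1}): 0:3→1,6→2,k→3,r→4,e→0 1:3→1,6→1,k→1,r→1,e→1 2:3→1,6→1,k→5,r→6,e→2 3:3→1,6→2,k→3,r→7,e→8 4:3→1,6→6,k→1,r→4,e→4 5:3→1,6→1,k→5,r→9,e→10 6:3→1,6→1,k→1,r→6,e→6 7:3→1,6→6,k→1,r→7,e→11 8:3→1,6→12,k→8,r→11,e→8 9:3→1,6→1,k→1,r→9,e→13 10:3→1,6→1,k→10,r→1,e→10 11:3→1,6→14,k→1,r→11,e→11 12:3→1,6→1,k→12,r→14,e→1 13:3→1,6→1,k→1,r→1,e→13 14:3→1,6→1,k→1,r→14,e→1 (ε-aug+det+¬).
'3': |S_i|=[35, 6] end={s2,s32,s36,s4,s44,s45} — reject; 1/1 single-dels accept.
'66': |S_i|=[35, 23, 8] end={s2,s28,s30,s32,s36,s4,s44,s5} rej; 2/2 single-dels accept.
'rk': |S_i|=[35, 21, 6] end={s2,s27,s32,s36,s4,s44} ∉↓L; 2/2 deletions ∈↓L.
'6ker': run [35, 23, 17, 9, 5] end={s2,s32,s36,s4,s44} — reject; 4/4 del acc.
'ke6e': N↓-sim [35, 33, 31, 12, 5] end={s2,s32,s36,s4,s44} ∉↓L; 4/4 deletions ∈↓L.
5 minimals (antichain).

A = [3, 66, rk, 6ker, ke6e].


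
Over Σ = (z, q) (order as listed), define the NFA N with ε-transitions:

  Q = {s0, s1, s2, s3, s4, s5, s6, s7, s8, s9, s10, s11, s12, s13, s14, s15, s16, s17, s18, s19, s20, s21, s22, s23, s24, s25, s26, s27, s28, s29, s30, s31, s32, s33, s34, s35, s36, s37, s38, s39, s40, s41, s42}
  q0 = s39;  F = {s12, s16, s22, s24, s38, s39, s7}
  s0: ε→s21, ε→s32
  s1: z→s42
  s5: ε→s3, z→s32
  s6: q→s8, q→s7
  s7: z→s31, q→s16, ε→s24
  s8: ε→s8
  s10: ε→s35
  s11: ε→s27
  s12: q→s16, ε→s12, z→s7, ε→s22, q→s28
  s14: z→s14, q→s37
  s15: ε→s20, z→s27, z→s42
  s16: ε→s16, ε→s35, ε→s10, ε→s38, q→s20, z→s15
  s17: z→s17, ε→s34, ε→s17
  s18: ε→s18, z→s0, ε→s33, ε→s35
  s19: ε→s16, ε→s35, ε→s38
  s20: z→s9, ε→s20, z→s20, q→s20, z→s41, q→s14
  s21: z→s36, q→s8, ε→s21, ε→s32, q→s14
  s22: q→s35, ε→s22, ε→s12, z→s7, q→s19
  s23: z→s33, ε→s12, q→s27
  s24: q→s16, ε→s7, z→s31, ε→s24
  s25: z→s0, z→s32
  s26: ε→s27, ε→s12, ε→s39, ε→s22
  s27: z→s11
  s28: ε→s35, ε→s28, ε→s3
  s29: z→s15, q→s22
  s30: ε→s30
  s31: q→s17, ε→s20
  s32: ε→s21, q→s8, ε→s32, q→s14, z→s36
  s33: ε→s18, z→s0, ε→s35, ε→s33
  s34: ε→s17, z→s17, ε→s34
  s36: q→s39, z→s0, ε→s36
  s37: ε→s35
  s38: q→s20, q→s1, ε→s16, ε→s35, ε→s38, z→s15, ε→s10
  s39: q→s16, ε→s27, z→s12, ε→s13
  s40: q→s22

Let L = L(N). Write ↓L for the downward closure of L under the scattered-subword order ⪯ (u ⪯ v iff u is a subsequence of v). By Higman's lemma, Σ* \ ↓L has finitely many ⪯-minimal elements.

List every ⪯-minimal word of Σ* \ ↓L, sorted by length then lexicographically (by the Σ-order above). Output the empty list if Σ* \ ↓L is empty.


|Q|=43, |F|=7, |δ|=105 (54 ε).
min D↑ (5 st, q0=0, F={4}): 0:z→1,q→2 1:z→3,q→2 2:z→4,q→4 3:z→4,q→2 4:z→4,q→4.
'qz': N↓-sim [26, 19, 12] end={s11,s14,s15,s17,s20,s27,s34,s35,s37,s41,s42,s9} rej; 2/2 deletions ∈↓L.
'qq': |S_i|=[26, 19, 8] end={s1,s14,s20,s35,s37,s41,s42,s9} rej; 2/2 deletions ∈↓L.
'zzz': run [26, 24, 19, 13] end={s11,s14,s15,s17,s20,s27,s31,s34,s35,s37,s41,s42,…} — reject; 3/3 deletions ∈↓L.
3 minimals (antichain).

A = [qz, qq, zzz].


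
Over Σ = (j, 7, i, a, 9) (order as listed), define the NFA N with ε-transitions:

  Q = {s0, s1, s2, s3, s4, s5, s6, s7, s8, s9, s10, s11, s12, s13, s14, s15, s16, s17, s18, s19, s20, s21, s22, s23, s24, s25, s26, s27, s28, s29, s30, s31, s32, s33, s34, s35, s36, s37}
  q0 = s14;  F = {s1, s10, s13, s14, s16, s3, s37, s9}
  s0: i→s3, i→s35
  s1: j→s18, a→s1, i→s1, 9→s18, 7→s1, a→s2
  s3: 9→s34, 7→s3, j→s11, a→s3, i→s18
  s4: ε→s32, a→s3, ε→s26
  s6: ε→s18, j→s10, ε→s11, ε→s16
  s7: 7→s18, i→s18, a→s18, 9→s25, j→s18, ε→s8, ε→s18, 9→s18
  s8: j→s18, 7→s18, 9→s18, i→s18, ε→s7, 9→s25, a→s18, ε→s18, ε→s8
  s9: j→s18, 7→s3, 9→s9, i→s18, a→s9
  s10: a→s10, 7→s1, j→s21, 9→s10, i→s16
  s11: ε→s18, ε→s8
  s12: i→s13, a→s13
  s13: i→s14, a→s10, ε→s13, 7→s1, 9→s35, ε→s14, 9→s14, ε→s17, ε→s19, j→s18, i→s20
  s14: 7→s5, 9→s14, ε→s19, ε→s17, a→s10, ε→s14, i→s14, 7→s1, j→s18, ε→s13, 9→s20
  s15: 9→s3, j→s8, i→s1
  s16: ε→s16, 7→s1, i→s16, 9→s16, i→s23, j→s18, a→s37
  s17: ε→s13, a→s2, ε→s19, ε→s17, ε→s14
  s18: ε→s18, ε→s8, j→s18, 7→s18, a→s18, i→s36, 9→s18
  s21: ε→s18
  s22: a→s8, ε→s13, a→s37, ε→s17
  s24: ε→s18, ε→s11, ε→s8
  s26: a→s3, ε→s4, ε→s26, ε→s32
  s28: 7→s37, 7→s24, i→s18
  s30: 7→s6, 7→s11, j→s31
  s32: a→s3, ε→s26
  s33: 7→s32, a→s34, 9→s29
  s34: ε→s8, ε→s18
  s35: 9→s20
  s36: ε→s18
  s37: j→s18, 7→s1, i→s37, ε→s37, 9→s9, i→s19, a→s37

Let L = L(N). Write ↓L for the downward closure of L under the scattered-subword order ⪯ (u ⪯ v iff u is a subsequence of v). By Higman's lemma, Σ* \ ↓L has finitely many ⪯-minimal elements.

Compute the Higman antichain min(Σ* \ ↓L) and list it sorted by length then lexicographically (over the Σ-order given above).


|Q|=38, |F|=8, |δ|=129 (41 ε).
min D↑ (8 st, q0=0, F={1}): 0:j→1,7→2,i→0,a→3,9→0 1:j→1,7→1,i→1,a→1,9→1 2:j→1,7→2,i→2,a→2,9→1 3:j→1,7→2,i→4,a→3,9→3 4:j→1,7→2,i→4,a→5,9→4 5:j→1,7→2,i→5,a→5,9→6 6:j→1,7→7,i→1,a→6,9→6 7:j→1,7→7,i→1,a→7,9→1 (ε-aug+det+¬).
'j': N↓-sim [23, 7] end={s11,s18,s21,s25,s36,s7,s8} ∉↓L; 1/1 single-dels accept.
'79': |S_i|=[23, 11, 6] end={s18,s25,s34,s36,s7,s8} ∉↓L; 2/2 single-dels accept.
'aia9i': |S_i|=[23, 17, 15, 13, 9, 5] end={s18,s25,s36,s7,s8} rej; 5/5 deletions ∈↓L.
3 minimals (antichain).

min(Σ*\↓L) = [j, 79, aia9i].


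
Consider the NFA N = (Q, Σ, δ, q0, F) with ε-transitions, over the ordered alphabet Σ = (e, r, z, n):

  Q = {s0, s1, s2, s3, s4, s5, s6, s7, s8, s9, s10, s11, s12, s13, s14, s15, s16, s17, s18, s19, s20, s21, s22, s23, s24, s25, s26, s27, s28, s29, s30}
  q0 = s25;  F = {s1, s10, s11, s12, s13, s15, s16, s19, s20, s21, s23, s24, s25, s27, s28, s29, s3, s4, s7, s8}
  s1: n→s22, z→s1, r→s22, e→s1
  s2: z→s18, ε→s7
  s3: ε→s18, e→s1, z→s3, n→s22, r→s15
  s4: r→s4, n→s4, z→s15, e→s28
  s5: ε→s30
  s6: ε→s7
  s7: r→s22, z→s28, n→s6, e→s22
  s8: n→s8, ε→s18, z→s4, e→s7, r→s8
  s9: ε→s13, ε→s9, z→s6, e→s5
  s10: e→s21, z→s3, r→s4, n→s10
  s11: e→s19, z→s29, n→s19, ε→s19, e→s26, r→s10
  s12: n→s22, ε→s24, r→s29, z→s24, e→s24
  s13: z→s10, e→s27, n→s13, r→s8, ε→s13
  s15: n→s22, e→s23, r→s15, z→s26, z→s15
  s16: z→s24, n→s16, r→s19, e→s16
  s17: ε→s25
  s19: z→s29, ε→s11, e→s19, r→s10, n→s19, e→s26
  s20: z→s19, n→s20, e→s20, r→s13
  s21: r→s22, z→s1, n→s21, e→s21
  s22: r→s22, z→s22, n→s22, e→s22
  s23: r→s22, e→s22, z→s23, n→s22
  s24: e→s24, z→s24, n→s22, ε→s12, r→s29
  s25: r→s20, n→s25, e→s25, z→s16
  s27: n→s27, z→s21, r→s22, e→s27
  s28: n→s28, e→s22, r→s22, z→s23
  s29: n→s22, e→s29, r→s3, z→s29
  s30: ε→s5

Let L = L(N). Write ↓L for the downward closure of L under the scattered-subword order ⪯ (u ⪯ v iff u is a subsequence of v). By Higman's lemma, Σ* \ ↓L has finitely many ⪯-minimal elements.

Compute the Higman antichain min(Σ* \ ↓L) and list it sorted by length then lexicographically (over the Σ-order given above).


A = [zzn, rrer, rrree].

|Q|=31, |F|=20, |δ|=104 (14 ε).
min D↑ (19 st, q0=0, F={10}): 0:e→0,r→1,z→2,n→0 1:e→1,r→3,z→4,n→1 2:e→2,r→4,z→5,n→2 3:e→6,r→7,z→8,n→3 4:e→4,r→8,z→9,n→4 5:e→5,r→9,z→5,n→10 6:e→6,r→10,z→11,n→6 7:e→12,r→7,z→13,n→7 8:e→11,r→13,z→14,n→8 9:e→9,r→14,z→9,n→10 10:e→10,r→10,z→10,n→10 11:e→11,r→10,z→15,n→11 12:e→10,r→10,z→16,n→12 13:e→16,r→13,z→17,n→13 14:e→15,r→17,z→14,n→10 15:e→15,r→10,z→15,n→10 16:e→10,r→10,z→18,n→16 17:e→18,r→17,z→17,n→10 18:e→10,r→10,z→18,n→10 [Hopcroft].
'zzn': run [24, 17, 10, 1] end={s22} rej; 3/3 single-dels accept.
'rrer': |S_i|=[24, 20, 16, 8, 1] end={s22} — reject; 4/4 deletions ∈↓L.
'rrree': run [24, 20, 16, 10, 5, 1] end={s22} — reject; 5/5 single-dels accept.
3 words, ⪯-incomp.


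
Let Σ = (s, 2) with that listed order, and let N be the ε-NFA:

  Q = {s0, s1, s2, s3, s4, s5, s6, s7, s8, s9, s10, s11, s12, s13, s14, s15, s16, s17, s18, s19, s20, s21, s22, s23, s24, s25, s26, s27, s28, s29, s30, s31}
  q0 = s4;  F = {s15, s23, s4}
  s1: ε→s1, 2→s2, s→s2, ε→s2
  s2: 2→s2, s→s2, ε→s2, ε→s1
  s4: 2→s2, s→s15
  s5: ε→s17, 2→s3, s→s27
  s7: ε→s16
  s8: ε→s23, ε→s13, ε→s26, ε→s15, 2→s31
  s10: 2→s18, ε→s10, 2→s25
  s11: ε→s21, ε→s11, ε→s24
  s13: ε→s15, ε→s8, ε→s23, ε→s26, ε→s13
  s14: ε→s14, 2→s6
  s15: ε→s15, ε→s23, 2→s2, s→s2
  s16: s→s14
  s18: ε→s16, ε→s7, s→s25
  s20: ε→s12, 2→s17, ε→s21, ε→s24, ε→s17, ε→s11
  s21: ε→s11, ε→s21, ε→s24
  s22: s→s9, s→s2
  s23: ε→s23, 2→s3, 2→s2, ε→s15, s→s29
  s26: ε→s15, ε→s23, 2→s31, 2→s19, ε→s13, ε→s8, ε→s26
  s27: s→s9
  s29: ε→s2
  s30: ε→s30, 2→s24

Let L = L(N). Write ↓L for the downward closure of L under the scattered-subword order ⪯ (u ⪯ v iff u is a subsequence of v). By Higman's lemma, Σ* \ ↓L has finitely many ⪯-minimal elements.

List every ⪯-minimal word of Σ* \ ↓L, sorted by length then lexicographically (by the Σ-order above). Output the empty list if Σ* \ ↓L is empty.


A = [2, ss].

|Q|=32, |F|=3, |δ|=67 (41 ε).
min D↑ (3 st, q0=0, F={2}): 0:s→1,2→2 1:s→2,2→2 2:s→2,2→2.
'2': |S_i|=[7, 3] end={s1,s2,s3} ∉↓L; 1/1 del acc.
'ss': run [7, 6, 3] end={s1,s2,s29} — reject; 2/2 del acc.
2 words, ⪯-incomp.


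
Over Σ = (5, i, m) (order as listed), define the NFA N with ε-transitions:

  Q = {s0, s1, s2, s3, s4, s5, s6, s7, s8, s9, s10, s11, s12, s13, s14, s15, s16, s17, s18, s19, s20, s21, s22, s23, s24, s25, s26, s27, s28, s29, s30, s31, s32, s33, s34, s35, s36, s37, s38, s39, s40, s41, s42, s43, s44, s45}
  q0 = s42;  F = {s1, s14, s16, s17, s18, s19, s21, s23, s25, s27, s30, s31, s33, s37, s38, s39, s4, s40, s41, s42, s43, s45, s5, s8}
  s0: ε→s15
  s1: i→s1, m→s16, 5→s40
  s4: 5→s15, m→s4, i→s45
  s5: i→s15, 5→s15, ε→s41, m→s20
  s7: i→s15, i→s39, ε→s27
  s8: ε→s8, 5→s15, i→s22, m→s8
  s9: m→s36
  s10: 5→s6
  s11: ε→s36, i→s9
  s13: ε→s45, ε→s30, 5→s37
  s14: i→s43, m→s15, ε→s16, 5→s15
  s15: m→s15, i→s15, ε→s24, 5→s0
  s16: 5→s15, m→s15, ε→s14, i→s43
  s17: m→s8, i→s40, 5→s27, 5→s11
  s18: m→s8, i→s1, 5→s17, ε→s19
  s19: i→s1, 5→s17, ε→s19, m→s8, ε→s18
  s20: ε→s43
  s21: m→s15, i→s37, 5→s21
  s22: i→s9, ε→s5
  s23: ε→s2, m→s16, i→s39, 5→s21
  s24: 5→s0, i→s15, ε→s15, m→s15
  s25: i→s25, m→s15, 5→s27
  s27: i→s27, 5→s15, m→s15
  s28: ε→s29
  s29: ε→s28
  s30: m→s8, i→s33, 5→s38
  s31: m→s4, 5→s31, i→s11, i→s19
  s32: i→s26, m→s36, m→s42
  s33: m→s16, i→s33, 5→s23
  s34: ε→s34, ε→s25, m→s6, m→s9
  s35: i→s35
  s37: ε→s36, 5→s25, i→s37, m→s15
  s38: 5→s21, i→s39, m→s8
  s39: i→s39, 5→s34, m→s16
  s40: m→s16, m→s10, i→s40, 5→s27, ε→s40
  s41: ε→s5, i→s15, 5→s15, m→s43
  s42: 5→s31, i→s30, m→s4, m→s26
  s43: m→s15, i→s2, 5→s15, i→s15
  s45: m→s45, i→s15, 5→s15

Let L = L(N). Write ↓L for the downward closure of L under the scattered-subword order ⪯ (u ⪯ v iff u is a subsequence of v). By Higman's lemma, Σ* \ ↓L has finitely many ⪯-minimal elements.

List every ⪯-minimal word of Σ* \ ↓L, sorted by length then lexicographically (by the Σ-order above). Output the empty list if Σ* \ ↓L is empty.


min(Σ*\↓L) = [m5, mii, i55m, iimm, 5i555].

|Q|=46, |F|=24, |δ|=120 (24 ε).
min D↑ (22 st, q0=0, F={8}): 0:5→1,i→2,m→3 1:5→1,i→4,m→3 2:5→5,i→6,m→7 3:5→8,i→9,m→3 4:5→10,i→11,m→7 5:5→12,i→13,m→7 6:5→14,i→6,m→15 7:5→8,i→16,m→7 8:5→8,i→8,m→8 9:5→8,i→8,m→9 10:5→17,i→18,m→7 11:5→18,i→11,m→15 12:5→12,i→19,m→8 13:5→20,i→13,m→15 14:5→12,i→13,m→15 15:5→8,i→21,m→8 16:5→8,i→8,m→21 17:5→8,i→17,m→8 18:5→17,i→18,m→15 19:5→20,i→19,m→8 20:5→17,i→20,m→8 21:5→8,i→8,m→8.
'm5': N↓-sim [37, 19, 4] end={s0,s15,s24,s6} ∉↓L; 2/2 single-dels accept.
'mii': run [37, 19, 12, 6] end={s0,s15,s2,s24,s36,s9} ∉↓L; 3/3 deletions ∈↓L.
'i55m': |S_i|=[37, 33, 27, 12, 6] end={s0,s15,s24,s36,s6,s9} ∉↓L; 4/4 del acc.
'iimm': N↓-sim [37, 33, 25, 12, 4] end={s0,s15,s24,s36} ∉↓L; 4/4 single-dels accept.
'5i555': run [37, 33, 28, 22, 8, 3] end={s0,s15,s24} rej; 5/5 deletions ∈↓L.
5 words, ⪯-incomp.


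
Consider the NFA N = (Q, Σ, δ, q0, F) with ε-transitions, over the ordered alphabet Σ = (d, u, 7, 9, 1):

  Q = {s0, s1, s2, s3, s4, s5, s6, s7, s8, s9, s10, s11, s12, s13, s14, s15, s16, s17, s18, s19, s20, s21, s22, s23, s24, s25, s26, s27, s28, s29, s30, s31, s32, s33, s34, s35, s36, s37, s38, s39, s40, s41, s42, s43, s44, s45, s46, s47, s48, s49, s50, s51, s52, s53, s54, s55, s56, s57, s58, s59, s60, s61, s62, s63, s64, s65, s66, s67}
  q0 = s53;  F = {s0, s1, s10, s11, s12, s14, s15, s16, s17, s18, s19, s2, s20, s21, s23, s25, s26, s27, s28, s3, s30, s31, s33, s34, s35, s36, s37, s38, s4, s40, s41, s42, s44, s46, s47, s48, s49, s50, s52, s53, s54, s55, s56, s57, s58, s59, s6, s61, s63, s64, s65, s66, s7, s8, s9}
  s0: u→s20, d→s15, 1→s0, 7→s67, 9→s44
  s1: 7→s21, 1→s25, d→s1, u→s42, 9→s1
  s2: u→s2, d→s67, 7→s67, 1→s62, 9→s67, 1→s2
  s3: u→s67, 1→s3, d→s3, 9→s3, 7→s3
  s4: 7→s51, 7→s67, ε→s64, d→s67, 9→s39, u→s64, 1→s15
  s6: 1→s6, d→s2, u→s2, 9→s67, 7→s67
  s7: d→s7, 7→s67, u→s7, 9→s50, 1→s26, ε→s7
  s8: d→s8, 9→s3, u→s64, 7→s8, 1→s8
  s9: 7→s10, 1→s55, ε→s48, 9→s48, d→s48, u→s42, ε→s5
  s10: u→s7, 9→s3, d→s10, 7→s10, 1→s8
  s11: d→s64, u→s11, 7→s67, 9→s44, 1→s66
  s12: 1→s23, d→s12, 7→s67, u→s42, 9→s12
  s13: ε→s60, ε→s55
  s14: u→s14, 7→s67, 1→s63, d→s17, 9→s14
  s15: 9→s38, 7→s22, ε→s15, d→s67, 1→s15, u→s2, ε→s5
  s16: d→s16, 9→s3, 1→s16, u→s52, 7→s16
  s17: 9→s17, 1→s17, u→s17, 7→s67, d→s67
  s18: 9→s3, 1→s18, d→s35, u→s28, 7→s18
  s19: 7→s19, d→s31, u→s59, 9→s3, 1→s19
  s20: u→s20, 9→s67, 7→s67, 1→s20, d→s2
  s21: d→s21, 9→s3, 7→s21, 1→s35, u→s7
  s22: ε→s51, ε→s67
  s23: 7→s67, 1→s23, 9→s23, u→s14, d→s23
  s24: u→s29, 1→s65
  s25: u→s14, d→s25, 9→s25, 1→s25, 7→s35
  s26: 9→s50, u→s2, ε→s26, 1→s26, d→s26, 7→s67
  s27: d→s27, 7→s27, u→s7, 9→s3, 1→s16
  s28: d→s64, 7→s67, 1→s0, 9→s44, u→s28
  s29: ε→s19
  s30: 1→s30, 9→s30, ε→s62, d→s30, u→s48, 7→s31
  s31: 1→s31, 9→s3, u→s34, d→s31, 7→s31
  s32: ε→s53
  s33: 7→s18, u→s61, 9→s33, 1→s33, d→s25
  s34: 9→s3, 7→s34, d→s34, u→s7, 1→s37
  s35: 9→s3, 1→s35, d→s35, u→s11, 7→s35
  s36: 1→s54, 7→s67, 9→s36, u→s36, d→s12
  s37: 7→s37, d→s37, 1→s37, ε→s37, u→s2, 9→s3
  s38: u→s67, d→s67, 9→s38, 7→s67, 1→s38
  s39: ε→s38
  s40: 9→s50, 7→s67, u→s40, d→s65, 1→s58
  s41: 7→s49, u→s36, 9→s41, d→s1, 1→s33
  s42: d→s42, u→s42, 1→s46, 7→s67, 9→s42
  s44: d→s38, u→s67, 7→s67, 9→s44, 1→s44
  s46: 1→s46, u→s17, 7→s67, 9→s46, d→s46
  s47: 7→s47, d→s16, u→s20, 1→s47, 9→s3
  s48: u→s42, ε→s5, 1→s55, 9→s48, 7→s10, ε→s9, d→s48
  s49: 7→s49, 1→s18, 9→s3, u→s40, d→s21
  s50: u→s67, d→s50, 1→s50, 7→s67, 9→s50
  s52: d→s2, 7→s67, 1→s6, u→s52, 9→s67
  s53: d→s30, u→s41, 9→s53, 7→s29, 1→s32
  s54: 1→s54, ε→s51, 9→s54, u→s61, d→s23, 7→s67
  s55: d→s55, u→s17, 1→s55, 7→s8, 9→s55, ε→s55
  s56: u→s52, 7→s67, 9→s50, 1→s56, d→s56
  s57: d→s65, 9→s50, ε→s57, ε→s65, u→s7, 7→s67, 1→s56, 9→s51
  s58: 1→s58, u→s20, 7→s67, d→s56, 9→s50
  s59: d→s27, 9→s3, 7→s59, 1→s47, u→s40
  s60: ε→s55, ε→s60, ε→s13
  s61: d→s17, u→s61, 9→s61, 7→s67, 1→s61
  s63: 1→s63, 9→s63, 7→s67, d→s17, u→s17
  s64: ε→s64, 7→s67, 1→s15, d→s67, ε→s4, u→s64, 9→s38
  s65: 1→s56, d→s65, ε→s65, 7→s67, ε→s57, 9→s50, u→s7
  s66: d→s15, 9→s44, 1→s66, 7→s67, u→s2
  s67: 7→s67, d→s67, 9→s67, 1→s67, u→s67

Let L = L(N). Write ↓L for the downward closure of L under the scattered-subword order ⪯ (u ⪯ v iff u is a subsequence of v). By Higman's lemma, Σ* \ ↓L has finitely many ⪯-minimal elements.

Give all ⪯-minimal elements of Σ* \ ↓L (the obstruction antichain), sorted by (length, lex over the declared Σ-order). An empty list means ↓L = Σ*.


|Q|=68, |F|=55, |δ|=314 (29 ε).
min D↑ (53 st, q0=0, F={19}): 0:d→1,u→2,7→3,9→0,1→0 1:d→1,u→4,7→5,9→1,1→1 2:d→6,u→7,7→8,9→2,1→9 3:d→5,u→10,7→3,9→11,1→3 4:d→4,u→12,7→13,9→4,1→14 5:d→5,u→15,7→5,9→11,1→5 6:d→6,u→12,7→16,9→6,1→17 7:d→18,u→7,7→19,9→7,1→20 8:d→16,u→21,7→8,9→11,1→22 9:d→17,u→23,7→22,9→9,1→9 10:d→24,u→21,7→10,9→11,1→25 11:d→11,u→19,7→11,9→11,1→11 12:d→12,u→12,7→19,9→12,1→26 13:d→13,u→27,7→13,9→11,1→28 14:d→14,u→29,7→28,9→14,1→14 15:d→15,u→27,7→15,9→11,1→30 16:d→16,u→27,7→16,9→11,1→31 17:d→17,u→32,7→31,9→17,1→17 18:d→18,u→12,7→19,9→18,1→33 19:d→19,u→19,7→19,9→19,1→19 20:d→33,u→23,7→19,9→20,1→20 21:d→34,u→21,7→19,9→35,1→36 22:d→31,u→37,7→22,9→11,1→22 23:d→29,u→23,7→19,9→23,1→23 24:d→24,u→27,7→24,9→11,1→38 25:d→38,u→39,7→25,9→11,1→25 26:d→26,u→29,7→19,9→26,1→26 27:d→27,u→27,7→19,9→35,1→40 28:d→28,u→41,7→28,9→11,1→28 29:d→19,u→29,7→19,9→29,1→29 30:d→30,u→42,7→30,9→11,1→30 31:d→31,u→43,7→31,9→11,1→31 32:d→29,u→32,7→19,9→32,1→44 33:d→33,u→32,7→19,9→33,1→33 34:d→34,u→27,7→19,9→35,1→45 35:d→35,u→19,7→19,9→35,1→35 36:d→45,u→39,7→19,9→35,1→36 37:d→41,u→37,7→19,9→46,1→47 38:d→38,u→48,7→38,9→11,1→38 39:d→42,u→39,7→19,9→19,1→39 40:d→40,u→42,7→19,9→35,1→40 41:d→19,u→41,7→19,9→49,1→50 42:d→19,u→42,7→19,9→19,1→42 43:d→41,u→43,7→19,9→46,1→51 44:d→29,u→29,7→19,9→44,1→44 45:d→45,u→48,7→19,9→35,1→45 46:d→49,u→19,7→19,9→46,1→46 47:d→50,u→39,7→19,9→46,1→47 48:d→42,u→48,7→19,9→19,1→52 49:d→19,u→19,7→19,9→49,1→49 50:d→19,u→42,7→19,9→49,1→50 51:d→50,u→42,7→19,9→46,1→51 52:d→42,u→42,7→19,9→19,1→52 [Hopcroft].
'uu7': run [63, 57, 37, 3] end={s22,s51,s67} ∉↓L; 3/3 del acc.
'79u': run [63, 43, 7, 1] end={s67} rej; 3/3 deletions ∈↓L.
'du1ud': run [63, 45, 32, 23, 12, 1] end={s67} ∉↓L; 5/5 single-dels accept.
'u1udd': N↓-sim [63, 57, 40, 23, 12, 1] end={s67} — reject; 5/5 del acc.
'7u1u9': run [63, 43, 34, 22, 6, 1] end={s67} ∉↓L; 5/5 single-dels accept.
5 obstructions.

Antichain: [uu7, 79u, du1ud, u1udd, 7u1u9].
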